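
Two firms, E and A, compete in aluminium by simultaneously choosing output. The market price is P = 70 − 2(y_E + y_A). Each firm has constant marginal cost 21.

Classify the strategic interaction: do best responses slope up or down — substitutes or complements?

strategic substitutes

Firm E's profit: π = y_E(70 − 2(y_E + y_A)) − 21y_E.
∂π/∂y_E = 49 − 4y_E − 2y_A = 0, so y_E = 12.25 − 0.5y_A.
The best-response slope dy_E/dy_A = −0.5 < 0: the reaction function is downward-sloping, so the choices are strategic substitutes.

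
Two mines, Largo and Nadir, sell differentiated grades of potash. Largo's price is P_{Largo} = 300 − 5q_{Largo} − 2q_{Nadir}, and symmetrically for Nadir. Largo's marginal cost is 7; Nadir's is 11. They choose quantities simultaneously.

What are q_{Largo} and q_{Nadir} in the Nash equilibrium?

Mine Largo's profit: π = q_{Largo}(300 − 5q_{Largo} − 2q_{Nadir}) − 7q_{Largo}.
∂π/∂q_{Largo} = 293 − 10q_{Largo} − 2q_{Nadir} = 0 ⇒ q_{Largo} = 29.3 − 0.2q_{Nadir}.
Similarly q_{Nadir} = 28.9 − 0.2q_{Largo}.
Substituting the second reaction function into the first: q_{Largo} = 29.3 − 0.2(28.9 − 0.2q_{Largo}), which gives 0.96q_{Largo} = 23.52 ⇒ q_{Largo} = 24.5.
Then q_{Nadir} = 28.9 − 0.2·24.5 = 24.

24.5, 24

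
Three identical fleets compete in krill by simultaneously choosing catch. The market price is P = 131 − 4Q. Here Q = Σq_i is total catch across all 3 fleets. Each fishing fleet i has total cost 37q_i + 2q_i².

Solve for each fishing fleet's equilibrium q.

4.7

A representative fishing fleet's profit is π_i = q_i(131 − 4Q) − 37q_i − 2q_i², with Q = q_i + Σ_{j≠i} q_j.
First-order condition: 94 − 12q_i − 4Σ_{j≠i} q_j = 0.
Imposing symmetry (q_j = q for all j) turns Σ_{j≠i} q_j into 2q, so 94 = 20q and q = 4.7.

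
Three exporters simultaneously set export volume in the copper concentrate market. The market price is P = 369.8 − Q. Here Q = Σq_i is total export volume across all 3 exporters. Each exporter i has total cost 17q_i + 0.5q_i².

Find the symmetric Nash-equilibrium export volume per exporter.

70.56

A representative exporter's profit is π_i = q_i(369.8 − Q) − 17q_i − 0.5q_i², with Q = q_i + Σ_{j≠i} q_j.
First-order condition: 352.8 − 3q_i − Σ_{j≠i} q_j = 0.
In a symmetric equilibrium every exporter chooses the same q, so Σ_{j≠i} q_j = 2q. The condition becomes 352.8 − 5q = 0, giving q = 352.8/5 = 70.56.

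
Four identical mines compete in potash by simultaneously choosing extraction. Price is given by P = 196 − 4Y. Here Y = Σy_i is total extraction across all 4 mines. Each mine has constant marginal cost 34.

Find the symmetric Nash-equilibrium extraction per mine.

A representative mine's profit is π_i = y_i(196 − 4Y) − 34y_i, with Y = y_i + Σ_{j≠i} y_j.
First-order condition: 162 − 8y_i − 4Σ_{j≠i} y_j = 0.
Imposing symmetry (y_j = y for all j) turns Σ_{j≠i} y_j into 3y, so 162 = 20y and y = 8.1.

8.1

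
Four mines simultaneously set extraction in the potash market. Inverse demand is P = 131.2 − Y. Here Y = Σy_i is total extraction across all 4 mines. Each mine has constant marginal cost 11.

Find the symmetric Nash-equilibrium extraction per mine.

24.04

A representative mine's profit is π_i = y_i(131.2 − Y) − 11y_i, with Y = y_i + Σ_{j≠i} y_j.
First-order condition: 120.2 − 2y_i − Σ_{j≠i} y_j = 0.
With identical mines, set every y_j = y: then 120.2 − 2y − 3y = 0, i.e. y = 120.2/5 = 24.04.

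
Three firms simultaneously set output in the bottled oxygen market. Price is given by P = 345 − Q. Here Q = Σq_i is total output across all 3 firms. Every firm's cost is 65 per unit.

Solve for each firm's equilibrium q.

70

A representative firm's profit is π_i = q_i(345 − Q) − 65q_i, with Q = q_i + Σ_{j≠i} q_j.
First-order condition: 280 − 2q_i − Σ_{j≠i} q_j = 0.
With identical firms, set every q_j = q: then 280 − 2q − 2q = 0, i.e. q = 280/4 = 70.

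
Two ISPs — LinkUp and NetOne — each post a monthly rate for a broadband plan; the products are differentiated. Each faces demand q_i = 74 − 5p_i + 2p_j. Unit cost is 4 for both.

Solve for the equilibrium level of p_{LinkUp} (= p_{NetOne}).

11.75

LinkUp's profit: π = (p_{LinkUp} − 4)(74 − 5p_{LinkUp} + 2p_{NetOne}).
∂π/∂p_{LinkUp} = 94 − 10p_{LinkUp} + 2p_{NetOne} = 0 ⇒ p_{LinkUp} = 9.4 + 0.2p_{NetOne}.
The game is symmetric, so in equilibrium p_{NetOne} = p_{LinkUp}: the reaction function gives 0.8p_{LinkUp} = 9.4, hence p_{LinkUp} = 11.75.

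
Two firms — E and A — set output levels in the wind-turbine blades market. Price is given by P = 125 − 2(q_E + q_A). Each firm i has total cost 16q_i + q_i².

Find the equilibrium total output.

27.25

Firm E's profit: π = q_E(125 − 2(q_E + q_A)) − 16q_E − q_E².
∂π/∂q_E = 109 − 6q_E − 2q_A = 0, so q_E = 109/6 − (1/3)q_A.
By symmetry q_A = q_E; substituting into the reaction function, (4/3)q_E = 109/6 and q_E = 13.625.
Total output: 13.625 + 13.625 = 27.25.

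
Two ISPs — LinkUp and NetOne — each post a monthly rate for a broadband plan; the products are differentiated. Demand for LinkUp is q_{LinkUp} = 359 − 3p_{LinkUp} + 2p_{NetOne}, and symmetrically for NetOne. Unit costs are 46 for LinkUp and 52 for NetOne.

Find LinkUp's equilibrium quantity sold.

LinkUp's profit: π = (p_{LinkUp} − 46)(359 − 3p_{LinkUp} + 2p_{NetOne}).
∂π/∂p_{LinkUp} = 497 − 6p_{LinkUp} + 2p_{NetOne} = 0 ⇒ p_{LinkUp} = 497/6 + (1/3)p_{NetOne}.
Similarly p_{NetOne} = 515/6 + (1/3)p_{LinkUp}.
Plugging p_{NetOne} into LinkUp's best response: p_{LinkUp} = 497/6 + (1/3)(515/6 + (1/3)p_{LinkUp}) ⇒ (8/9)p_{LinkUp} = 1003/9, so p_{LinkUp} = 125.375.
Then p_{NetOne} = 515/6 + (1/3)·125.375 = 127.625.
q_{LinkUp} = 359 − 3·125.375 + 2·127.625 = 238.125.

238.125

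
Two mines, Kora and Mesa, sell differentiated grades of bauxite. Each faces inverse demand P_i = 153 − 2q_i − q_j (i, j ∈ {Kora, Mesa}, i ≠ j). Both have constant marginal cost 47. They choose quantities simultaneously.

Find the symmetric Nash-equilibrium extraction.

Mine Kora's profit: π = q_{Kora}(153 − 2q_{Kora} − q_{Mesa}) − 47q_{Kora}.
∂π/∂q_{Kora} = 106 − 4q_{Kora} − q_{Mesa} = 0 ⇒ q_{Kora} = 26.5 − 0.25q_{Mesa}.
By symmetry q_{Mesa} = q_{Kora}; substituting into the reaction function, 1.25q_{Kora} = 26.5 and q_{Kora} = 21.2.

21.2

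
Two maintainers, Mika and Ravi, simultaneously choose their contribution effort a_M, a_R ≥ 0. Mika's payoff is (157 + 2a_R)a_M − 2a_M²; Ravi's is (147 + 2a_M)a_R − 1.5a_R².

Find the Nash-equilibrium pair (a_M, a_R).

Expanding Mika's payoff: 157a_M + 2a_Ra_M − 2a_M².
∂π/∂a_M = 157 + 2a_R − 4a_M = 0, so a_M = 39.25 + 0.5a_R.
Likewise for Ravi: a_R = 49 + (2/3)a_M.
Plugging a_R into Mika's best response: a_M = 39.25 + 0.5(49 + (2/3)a_M) ⇒ (2/3)a_M = 63.75, so a_M = 95.625.
Then a_R = 49 + (2/3)·95.625 = 112.75.

95.625, 112.75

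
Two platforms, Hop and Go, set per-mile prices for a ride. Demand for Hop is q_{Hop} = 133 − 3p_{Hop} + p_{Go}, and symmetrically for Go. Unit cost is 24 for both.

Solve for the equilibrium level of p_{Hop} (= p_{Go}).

41

Hop's profit: π = (p_{Hop} − 24)(133 − 3p_{Hop} + p_{Go}).
∂π/∂p_{Hop} = 205 − 6p_{Hop} + p_{Go} = 0 ⇒ p_{Hop} = 205/6 + (1/6)p_{Go}.
By symmetry p_{Go} = p_{Hop}; substituting into the reaction function, (5/6)p_{Hop} = 205/6 and p_{Hop} = 41.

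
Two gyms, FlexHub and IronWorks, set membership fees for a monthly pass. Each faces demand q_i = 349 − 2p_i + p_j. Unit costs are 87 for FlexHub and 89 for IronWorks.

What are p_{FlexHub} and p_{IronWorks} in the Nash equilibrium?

FlexHub's profit: π = (p_{FlexHub} − 87)(349 − 2p_{FlexHub} + p_{IronWorks}).
∂π/∂p_{FlexHub} = 523 − 4p_{FlexHub} + p_{IronWorks} = 0 ⇒ p_{FlexHub} = 130.75 + 0.25p_{IronWorks}.
Similarly p_{IronWorks} = 131.75 + 0.25p_{FlexHub}.
Solving the two reaction functions simultaneously: (1 − (0.25)(0.25))p_{FlexHub} = 130.75 + 0.25·131.75, so 0.9375p_{FlexHub} = 163.6875 and p_{FlexHub} = 174.6.
Then p_{IronWorks} = 131.75 + 0.25·174.6 = 175.4.

174.6, 175.4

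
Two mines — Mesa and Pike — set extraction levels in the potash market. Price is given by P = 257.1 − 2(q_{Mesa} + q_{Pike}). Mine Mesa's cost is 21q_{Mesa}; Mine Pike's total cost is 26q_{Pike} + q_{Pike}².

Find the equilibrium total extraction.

70.33

Mine Mesa's profit: π = q_{Mesa}(257.1 − 2(q_{Mesa} + q_{Pike})) − 21q_{Mesa}.
∂π/∂q_{Mesa} = 236.1 − 4q_{Mesa} − 2q_{Pike} = 0, so q_{Mesa} = 59.025 − 0.5q_{Pike}.
For Pike: ∂π/∂q_{Pike} = 231.1 − 6q_{Pike} − 2q_{Mesa} = 0 ⇒ q_{Pike} = 2311/60 − (1/3)q_{Mesa}.
Substituting the second reaction function into the first: q_{Mesa} = 59.025 − 0.5(2311/60 − (1/3)q_{Mesa}), which gives (5/6)q_{Mesa} = 1193/30 ⇒ q_{Mesa} = 47.72.
Then q_{Pike} = 2311/60 − (1/3)·47.72 = 22.61.
Total extraction: 47.72 + 22.61 = 70.33.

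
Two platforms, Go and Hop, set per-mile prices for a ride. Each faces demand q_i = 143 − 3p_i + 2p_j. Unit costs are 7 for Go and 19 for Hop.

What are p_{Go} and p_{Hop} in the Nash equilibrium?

43.25, 47.75

Go's profit: π = (p_{Go} − 7)(143 − 3p_{Go} + 2p_{Hop}).
∂π/∂p_{Go} = 164 − 6p_{Go} + 2p_{Hop} = 0 ⇒ p_{Go} = 82/3 + (1/3)p_{Hop}.
Similarly p_{Hop} = 100/3 + (1/3)p_{Go}.
Solving the two reaction functions simultaneously: (1 − (1/3)(1/3))p_{Go} = 82/3 + (1/3)·(100/3), so (8/9)p_{Go} = 346/9 and p_{Go} = 43.25.
Then p_{Hop} = 100/3 + (1/3)·43.25 = 47.75.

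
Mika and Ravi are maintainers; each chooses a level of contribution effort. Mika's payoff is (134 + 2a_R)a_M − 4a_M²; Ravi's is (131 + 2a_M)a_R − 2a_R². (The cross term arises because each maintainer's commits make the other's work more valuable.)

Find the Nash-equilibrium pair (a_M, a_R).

28.5, 47

Expanding Mika's payoff: 134a_M + 2a_Ra_M − 4a_M².
∂π/∂a_M = 134 + 2a_R − 8a_M = 0, so a_M = 16.75 + 0.25a_R.
Likewise for Ravi: a_R = 32.75 + 0.5a_M.
Solving the two reaction functions simultaneously: (1 − (0.25)(0.5))a_M = 16.75 + 0.25·32.75, so 0.875a_M = 24.9375 and a_M = 28.5.
Then a_R = 32.75 + 0.5·28.5 = 47.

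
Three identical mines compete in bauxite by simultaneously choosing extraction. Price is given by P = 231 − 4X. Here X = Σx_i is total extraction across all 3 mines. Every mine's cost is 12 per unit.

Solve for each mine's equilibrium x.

A representative mine's profit is π_i = x_i(231 − 4X) − 12x_i, with X = x_i + Σ_{j≠i} x_j.
First-order condition: 219 − 8x_i − 4Σ_{j≠i} x_j = 0.
In a symmetric equilibrium every mine chooses the same x, so Σ_{j≠i} x_j = 2x. The condition becomes 219 − 16x = 0, giving x = 219/16 = 13.6875.

13.6875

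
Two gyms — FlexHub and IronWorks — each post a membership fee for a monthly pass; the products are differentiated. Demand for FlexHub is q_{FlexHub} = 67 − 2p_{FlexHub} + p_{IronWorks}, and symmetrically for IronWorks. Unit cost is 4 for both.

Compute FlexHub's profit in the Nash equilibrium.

FlexHub's profit: π = (p_{FlexHub} − 4)(67 − 2p_{FlexHub} + p_{IronWorks}).
∂π/∂p_{FlexHub} = 75 − 4p_{FlexHub} + p_{IronWorks} = 0 ⇒ p_{FlexHub} = 18.75 + 0.25p_{IronWorks}.
The game is symmetric, so in equilibrium p_{IronWorks} = p_{FlexHub}: the reaction function gives 0.75p_{FlexHub} = 18.75, hence p_{FlexHub} = 25.
q_{FlexHub} = 67 − 2·25 + 25 = 42.
Profit = (25 − 4)·42 = 882.

882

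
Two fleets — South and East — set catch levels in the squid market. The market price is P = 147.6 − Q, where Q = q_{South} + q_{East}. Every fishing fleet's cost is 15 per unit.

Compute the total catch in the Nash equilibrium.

88.4

Fishing fleet South's profit: π = q_{South}(147.6 − (q_{South} + q_{East})) − 15q_{South}.
∂π/∂q_{South} = 132.6 − 2q_{South} − q_{East} = 0, so q_{South} = 66.3 − 0.5q_{East}.
By symmetry q_{East} = q_{South}; substituting into the reaction function, 1.5q_{South} = 66.3 and q_{South} = 44.2.
Total catch: 44.2 + 44.2 = 88.4.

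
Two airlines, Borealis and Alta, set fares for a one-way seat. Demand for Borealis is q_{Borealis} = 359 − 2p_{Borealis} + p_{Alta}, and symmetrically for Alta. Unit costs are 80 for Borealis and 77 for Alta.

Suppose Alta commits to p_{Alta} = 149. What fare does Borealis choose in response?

167

Borealis's profit: π = (p_{Borealis} − 80)(359 − 2p_{Borealis} + p_{Alta}).
∂π/∂p_{Borealis} = 519 − 4p_{Borealis} + p_{Alta} = 0 ⇒ p_{Borealis} = 129.75 + 0.25p_{Alta}.
At p_{Alta} = 149: p_{Borealis} = 129.75 + 0.25·149 = 167.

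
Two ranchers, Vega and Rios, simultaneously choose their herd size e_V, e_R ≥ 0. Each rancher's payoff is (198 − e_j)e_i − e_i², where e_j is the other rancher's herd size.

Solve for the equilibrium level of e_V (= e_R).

Vega's payoff is (198 − e_R)e_V − e_V².
∂π/∂e_V = 198 − e_R − 2e_V = 0, so e_V = 99 − 0.5e_R.
Setting e_V = e_R in the reaction function: e_V = 99 − 0.5e_V, so e_V = 99 / 1.5 = 66.

66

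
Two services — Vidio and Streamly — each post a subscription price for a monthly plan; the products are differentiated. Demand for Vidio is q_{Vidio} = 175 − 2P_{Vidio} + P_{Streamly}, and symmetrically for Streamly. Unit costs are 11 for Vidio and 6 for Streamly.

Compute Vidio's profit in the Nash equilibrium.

5832

Vidio's profit: π = (P_{Vidio} − 11)(175 − 2P_{Vidio} + P_{Streamly}).
∂π/∂P_{Vidio} = 197 − 4P_{Vidio} + P_{Streamly} = 0 ⇒ P_{Vidio} = 49.25 + 0.25P_{Streamly}.
Similarly P_{Streamly} = 46.75 + 0.25P_{Vidio}.
Solving the two reaction functions simultaneously: (1 − (0.25)(0.25))P_{Vidio} = 49.25 + 0.25·46.75, so 0.9375P_{Vidio} = 60.9375 and P_{Vidio} = 65.
Then P_{Streamly} = 46.75 + 0.25·65 = 63.
q_{Vidio} = 175 − 2·65 + 63 = 108.
Profit = (65 − 11)·108 = 5832.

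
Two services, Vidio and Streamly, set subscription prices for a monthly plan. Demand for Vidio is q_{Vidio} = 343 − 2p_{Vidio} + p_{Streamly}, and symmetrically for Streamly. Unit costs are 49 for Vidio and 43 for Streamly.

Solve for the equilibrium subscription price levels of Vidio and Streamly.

Vidio's profit: π = (p_{Vidio} − 49)(343 − 2p_{Vidio} + p_{Streamly}).
∂π/∂p_{Vidio} = 441 − 4p_{Vidio} + p_{Streamly} = 0 ⇒ p_{Vidio} = 110.25 + 0.25p_{Streamly}.
Similarly p_{Streamly} = 107.25 + 0.25p_{Vidio}.
Plugging p_{Streamly} into Vidio's best response: p_{Vidio} = 110.25 + 0.25(107.25 + 0.25p_{Vidio}) ⇒ 0.9375p_{Vidio} = 137.0625, so p_{Vidio} = 146.2.
Then p_{Streamly} = 107.25 + 0.25·146.2 = 143.8.

146.2, 143.8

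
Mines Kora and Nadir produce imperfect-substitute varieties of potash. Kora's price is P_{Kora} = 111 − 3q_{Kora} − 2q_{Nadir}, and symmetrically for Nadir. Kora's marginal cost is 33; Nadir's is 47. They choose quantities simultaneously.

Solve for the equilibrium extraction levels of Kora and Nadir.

10.625, 7.125

Mine Kora's profit: π = q_{Kora}(111 − 3q_{Kora} − 2q_{Nadir}) − 33q_{Kora}.
∂π/∂q_{Kora} = 78 − 6q_{Kora} − 2q_{Nadir} = 0 ⇒ q_{Kora} = 13 − (1/3)q_{Nadir}.
Similarly q_{Nadir} = 32/3 − (1/3)q_{Kora}.
Solving the two reaction functions simultaneously: (1 − (−1/3)(−1/3))q_{Kora} = 13 − (1/3)·(32/3), so (8/9)q_{Kora} = 85/9 and q_{Kora} = 10.625.
Then q_{Nadir} = 32/3 − (1/3)·10.625 = 7.125.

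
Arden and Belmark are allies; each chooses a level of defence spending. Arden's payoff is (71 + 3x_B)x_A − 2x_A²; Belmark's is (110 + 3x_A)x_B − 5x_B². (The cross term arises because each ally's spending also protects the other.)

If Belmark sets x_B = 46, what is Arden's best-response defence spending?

Expanding Arden's payoff: 71x_A + 3x_Bx_A − 2x_A².
∂π/∂x_A = 71 + 3x_B − 4x_A = 0, so x_A = 17.75 + 0.75x_B.
At x_B = 46: x_A = 17.75 + 0.75·46 = 52.25.

52.25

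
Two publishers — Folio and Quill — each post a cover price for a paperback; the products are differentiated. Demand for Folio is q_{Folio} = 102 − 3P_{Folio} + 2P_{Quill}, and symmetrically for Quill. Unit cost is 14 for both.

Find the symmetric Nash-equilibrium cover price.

Folio's profit: π = (P_{Folio} − 14)(102 − 3P_{Folio} + 2P_{Quill}).
∂π/∂P_{Folio} = 144 − 6P_{Folio} + 2P_{Quill} = 0 ⇒ P_{Folio} = 24 + (1/3)P_{Quill}.
Setting P_{Folio} = P_{Quill} in the reaction function: P_{Folio} = 24 + (1/3)P_{Folio}, so P_{Folio} = 24 / (2/3) = 36.

36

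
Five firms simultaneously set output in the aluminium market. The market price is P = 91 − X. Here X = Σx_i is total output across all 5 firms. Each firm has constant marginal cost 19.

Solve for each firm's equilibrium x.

A representative firm's profit is π_i = x_i(91 − X) − 19x_i, with X = x_i + Σ_{j≠i} x_j.
First-order condition: 72 − 2x_i − Σ_{j≠i} x_j = 0.
With identical firms, set every x_j = x: then 72 − 2x − 4x = 0, i.e. x = 72/6 = 12.

12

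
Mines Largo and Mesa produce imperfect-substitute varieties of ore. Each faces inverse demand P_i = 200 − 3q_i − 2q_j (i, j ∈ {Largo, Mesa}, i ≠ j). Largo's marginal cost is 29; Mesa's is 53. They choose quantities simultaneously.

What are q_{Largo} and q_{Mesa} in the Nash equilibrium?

Mine Largo's profit: π = q_{Largo}(200 − 3q_{Largo} − 2q_{Mesa}) − 29q_{Largo}.
∂π/∂q_{Largo} = 171 − 6q_{Largo} − 2q_{Mesa} = 0 ⇒ q_{Largo} = 28.5 − (1/3)q_{Mesa}.
Similarly q_{Mesa} = 24.5 − (1/3)q_{Largo}.
Substituting the second reaction function into the first: q_{Largo} = 28.5 − (1/3)(24.5 − (1/3)q_{Largo}), which gives (8/9)q_{Largo} = 61/3 ⇒ q_{Largo} = 22.875.
Then q_{Mesa} = 24.5 − (1/3)·22.875 = 16.875.

22.875, 16.875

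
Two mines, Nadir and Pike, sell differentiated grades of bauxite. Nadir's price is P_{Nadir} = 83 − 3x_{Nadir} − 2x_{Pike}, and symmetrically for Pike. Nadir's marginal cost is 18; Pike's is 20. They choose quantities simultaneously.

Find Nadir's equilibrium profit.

204.1875

Mine Nadir's profit: π = x_{Nadir}(83 − 3x_{Nadir} − 2x_{Pike}) − 18x_{Nadir}.
∂π/∂x_{Nadir} = 65 − 6x_{Nadir} − 2x_{Pike} = 0 ⇒ x_{Nadir} = 65/6 − (1/3)x_{Pike}.
Similarly x_{Pike} = 10.5 − (1/3)x_{Nadir}.
Substituting the second reaction function into the first: x_{Nadir} = 65/6 − (1/3)(10.5 − (1/3)x_{Nadir}), which gives (8/9)x_{Nadir} = 22/3 ⇒ x_{Nadir} = 8.25.
Then x_{Pike} = 10.5 − (1/3)·8.25 = 7.75.
P_{Nadir} = 83 − 3·8.25 − 2·7.75 = 42.75.
Profit = (42.75 − 18)·8.25 = 204.1875.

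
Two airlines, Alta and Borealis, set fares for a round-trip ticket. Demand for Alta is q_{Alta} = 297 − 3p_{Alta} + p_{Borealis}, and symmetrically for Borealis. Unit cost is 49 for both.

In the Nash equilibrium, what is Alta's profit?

4752.12

Alta's profit: π = (p_{Alta} − 49)(297 − 3p_{Alta} + p_{Borealis}).
∂π/∂p_{Alta} = 444 − 6p_{Alta} + p_{Borealis} = 0 ⇒ p_{Alta} = 74 + (1/6)p_{Borealis}.
The game is symmetric, so in equilibrium p_{Borealis} = p_{Alta}: the reaction function gives (5/6)p_{Alta} = 74, hence p_{Alta} = 88.8.
q_{Alta} = 297 − 3·88.8 + 88.8 = 119.4.
Profit = (88.8 − 49)·119.4 = 4752.12.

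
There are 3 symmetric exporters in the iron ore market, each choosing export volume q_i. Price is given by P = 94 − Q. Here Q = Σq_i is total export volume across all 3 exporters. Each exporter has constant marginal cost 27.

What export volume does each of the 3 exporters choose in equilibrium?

A representative exporter's profit is π_i = q_i(94 − Q) − 27q_i, with Q = q_i + Σ_{j≠i} q_j.
First-order condition: 67 − 2q_i − Σ_{j≠i} q_j = 0.
With identical exporters, set every q_j = q: then 67 − 2q − 2q = 0, i.e. q = 67/4 = 16.75.

16.75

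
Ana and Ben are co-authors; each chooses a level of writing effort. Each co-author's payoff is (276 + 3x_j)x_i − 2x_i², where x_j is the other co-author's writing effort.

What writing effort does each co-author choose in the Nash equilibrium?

276

Ana's payoff is (276 + 3x_B)x_A − 2x_A².
∂π/∂x_A = 276 + 3x_B − 4x_A = 0, so x_A = 69 + 0.75x_B.
Setting x_A = x_B in the reaction function: x_A = 69 + 0.75x_A, so x_A = 69 / 0.25 = 276.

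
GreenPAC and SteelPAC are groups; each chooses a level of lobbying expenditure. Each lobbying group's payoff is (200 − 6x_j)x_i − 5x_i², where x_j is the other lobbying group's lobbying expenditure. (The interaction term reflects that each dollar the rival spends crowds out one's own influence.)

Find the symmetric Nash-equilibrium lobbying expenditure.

GreenPAC's payoff is (200 − 6x_S)x_G − 5x_G².
∂π/∂x_G = 200 − 6x_S − 10x_G = 0, so x_G = 20 − 0.6x_S.
By symmetry x_S = x_G; substituting into the reaction function, 1.6x_G = 20 and x_G = 12.5.

12.5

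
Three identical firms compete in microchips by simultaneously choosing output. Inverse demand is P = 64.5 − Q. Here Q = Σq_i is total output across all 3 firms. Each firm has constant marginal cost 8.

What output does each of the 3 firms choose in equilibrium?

14.125

A representative firm's profit is π_i = q_i(64.5 − Q) − 8q_i, with Q = q_i + Σ_{j≠i} q_j.
First-order condition: 56.5 − 2q_i − Σ_{j≠i} q_j = 0.
Imposing symmetry (q_j = q for all j) turns Σ_{j≠i} q_j into 2q, so 56.5 = 4q and q = 14.125.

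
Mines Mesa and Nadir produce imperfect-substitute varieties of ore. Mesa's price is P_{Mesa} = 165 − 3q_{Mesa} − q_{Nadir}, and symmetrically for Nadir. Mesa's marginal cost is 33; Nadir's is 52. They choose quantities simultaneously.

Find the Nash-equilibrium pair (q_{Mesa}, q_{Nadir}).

19.4, 15.6

Mine Mesa's profit: π = q_{Mesa}(165 − 3q_{Mesa} − q_{Nadir}) − 33q_{Mesa}.
∂π/∂q_{Mesa} = 132 − 6q_{Mesa} − q_{Nadir} = 0 ⇒ q_{Mesa} = 22 − (1/6)q_{Nadir}.
Similarly q_{Nadir} = 113/6 − (1/6)q_{Mesa}.
Substituting the second reaction function into the first: q_{Mesa} = 22 − (1/6)(113/6 − (1/6)q_{Mesa}), which gives (35/36)q_{Mesa} = 679/36 ⇒ q_{Mesa} = 19.4.
Then q_{Nadir} = 113/6 − (1/6)·19.4 = 15.6.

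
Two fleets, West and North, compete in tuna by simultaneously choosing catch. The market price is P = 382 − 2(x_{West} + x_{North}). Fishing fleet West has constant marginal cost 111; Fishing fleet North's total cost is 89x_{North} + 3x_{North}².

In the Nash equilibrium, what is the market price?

229

Fishing fleet West's profit: π = x_{West}(382 − 2(x_{West} + x_{North})) − 111x_{West}.
∂π/∂x_{West} = 271 − 4x_{West} − 2x_{North} = 0, so x_{West} = 67.75 − 0.5x_{North}.
For North: ∂π/∂x_{North} = 293 − 10x_{North} − 2x_{West} = 0 ⇒ x_{North} = 29.3 − 0.2x_{West}.
Solving the two reaction functions simultaneously: (1 − (−0.5)(−0.2))x_{West} = 67.75 − 0.5·29.3, so 0.9x_{West} = 53.1 and x_{West} = 59.
Then x_{North} = 29.3 − 0.2·59 = 17.5.
Equilibrium price: P = 382 − 2·76.5 = 229.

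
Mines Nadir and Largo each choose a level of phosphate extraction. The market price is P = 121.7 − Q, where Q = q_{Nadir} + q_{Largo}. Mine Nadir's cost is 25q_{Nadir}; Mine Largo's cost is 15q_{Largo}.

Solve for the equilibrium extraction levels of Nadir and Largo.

28.9, 38.9

Mine Nadir's profit: π = q_{Nadir}(121.7 − (q_{Nadir} + q_{Largo})) − 25q_{Nadir}.
∂π/∂q_{Nadir} = 96.7 − 2q_{Nadir} − q_{Largo} = 0, so q_{Nadir} = 48.35 − 0.5q_{Largo}.
By the same steps for Largo: q_{Largo} = 53.35 − 0.5q_{Nadir}.
Solving the two reaction functions simultaneously: (1 − (−0.5)(−0.5))q_{Nadir} = 48.35 − 0.5·53.35, so 0.75q_{Nadir} = 21.675 and q_{Nadir} = 28.9.
Then q_{Largo} = 53.35 − 0.5·28.9 = 38.9.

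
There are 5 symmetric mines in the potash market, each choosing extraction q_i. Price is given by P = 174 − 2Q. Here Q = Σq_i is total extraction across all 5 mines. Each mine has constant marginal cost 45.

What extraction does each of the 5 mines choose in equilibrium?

10.75

A representative mine's profit is π_i = q_i(174 − 2Q) − 45q_i, with Q = q_i + Σ_{j≠i} q_j.
First-order condition: 129 − 4q_i − 2Σ_{j≠i} q_j = 0.
With identical mines, set every q_j = q: then 129 − 4q − 8q = 0, i.e. q = 129/12 = 10.75.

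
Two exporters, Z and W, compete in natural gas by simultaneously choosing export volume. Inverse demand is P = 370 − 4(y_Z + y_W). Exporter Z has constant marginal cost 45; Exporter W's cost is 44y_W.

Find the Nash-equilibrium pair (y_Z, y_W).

Exporter Z's profit: π = y_Z(370 − 4(y_Z + y_W)) − 45y_Z.
∂π/∂y_Z = 325 − 8y_Z − 4y_W = 0, so y_Z = 40.625 − 0.5y_W.
By the same steps for W: y_W = 40.75 − 0.5y_Z.
Plugging y_W into Z's best response: y_Z = 40.625 − 0.5(40.75 − 0.5y_Z) ⇒ 0.75y_Z = 20.25, so y_Z = 27.
Then y_W = 40.75 − 0.5·27 = 27.25.

27, 27.25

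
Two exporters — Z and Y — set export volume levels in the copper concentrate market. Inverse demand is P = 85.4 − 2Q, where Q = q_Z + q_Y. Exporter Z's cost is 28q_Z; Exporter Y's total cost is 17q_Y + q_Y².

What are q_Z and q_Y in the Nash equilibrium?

Exporter Z's profit: π = q_Z(85.4 − 2(q_Z + q_Y)) − 28q_Z.
∂π/∂q_Z = 57.4 − 4q_Z − 2q_Y = 0, so q_Z = 14.35 − 0.5q_Y.
For Y: ∂π/∂q_Y = 68.4 − 6q_Y − 2q_Z = 0 ⇒ q_Y = 11.4 − (1/3)q_Z.
Plugging q_Y into Z's best response: q_Z = 14.35 − 0.5(11.4 − (1/3)q_Z) ⇒ (5/6)q_Z = 8.65, so q_Z = 10.38.
Then q_Y = 11.4 − (1/3)·10.38 = 7.94.

10.38, 7.94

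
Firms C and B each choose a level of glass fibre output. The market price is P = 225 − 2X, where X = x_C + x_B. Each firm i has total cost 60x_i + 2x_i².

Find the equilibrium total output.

Firm C's profit: π = x_C(225 − 2(x_C + x_B)) − 60x_C − 2x_C².
∂π/∂x_C = 165 − 8x_C − 2x_B = 0, so x_C = 20.625 − 0.25x_B.
The game is symmetric, so in equilibrium x_B = x_C: the reaction function gives 1.25x_C = 20.625, hence x_C = 16.5.
Total output: 16.5 + 16.5 = 33.

33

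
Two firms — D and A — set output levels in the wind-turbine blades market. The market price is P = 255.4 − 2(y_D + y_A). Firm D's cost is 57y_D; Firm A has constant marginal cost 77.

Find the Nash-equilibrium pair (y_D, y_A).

Firm D's profit: π = y_D(255.4 − 2(y_D + y_A)) − 57y_D.
∂π/∂y_D = 198.4 − 4y_D − 2y_A = 0, so y_D = 49.6 − 0.5y_A.
By the same steps for A: y_A = 44.6 − 0.5y_D.
Solving the two reaction functions simultaneously: (1 − (−0.5)(−0.5))y_D = 49.6 − 0.5·44.6, so 0.75y_D = 27.3 and y_D = 36.4.
Then y_A = 44.6 − 0.5·36.4 = 26.4.

36.4, 26.4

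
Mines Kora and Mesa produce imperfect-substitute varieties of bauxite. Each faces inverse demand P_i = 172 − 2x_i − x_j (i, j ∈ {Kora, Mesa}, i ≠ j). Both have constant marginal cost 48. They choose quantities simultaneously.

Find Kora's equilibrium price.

Mine Kora's profit: π = x_{Kora}(172 − 2x_{Kora} − x_{Mesa}) − 48x_{Kora}.
∂π/∂x_{Kora} = 124 − 4x_{Kora} − x_{Mesa} = 0 ⇒ x_{Kora} = 31 − 0.25x_{Mesa}.
Setting x_{Kora} = x_{Mesa} in the reaction function: x_{Kora} = 31 − 0.25x_{Kora}, so x_{Kora} = 31 / 1.25 = 24.8.
P_{Kora} = 172 − 2·24.8 − 24.8 = 97.6.

97.6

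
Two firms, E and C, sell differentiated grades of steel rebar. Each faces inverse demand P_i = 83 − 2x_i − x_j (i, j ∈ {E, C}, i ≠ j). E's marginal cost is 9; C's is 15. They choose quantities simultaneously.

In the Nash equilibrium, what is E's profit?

Firm E's profit: π = x_E(83 − 2x_E − x_C) − 9x_E.
∂π/∂x_E = 74 − 4x_E − x_C = 0 ⇒ x_E = 18.5 − 0.25x_C.
Similarly x_C = 17 − 0.25x_E.
Solving the two reaction functions simultaneously: (1 − (−0.25)(−0.25))x_E = 18.5 − 0.25·17, so 0.9375x_E = 14.25 and x_E = 15.2.
Then x_C = 17 − 0.25·15.2 = 13.2.
P_E = 83 − 2·15.2 − 13.2 = 39.4.
Profit = (39.4 − 9)·15.2 = 462.08.

462.08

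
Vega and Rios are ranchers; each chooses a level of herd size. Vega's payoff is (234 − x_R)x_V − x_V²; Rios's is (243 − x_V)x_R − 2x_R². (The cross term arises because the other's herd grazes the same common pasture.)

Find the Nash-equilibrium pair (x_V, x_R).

99, 36

Expanding Vega's payoff: 234x_V − x_Rx_V − x_V².
∂π/∂x_V = 234 − x_R − 2x_V = 0, so x_V = 117 − 0.5x_R.
Likewise for Rios: x_R = 60.75 − 0.25x_V.
Substituting the second reaction function into the first: x_V = 117 − 0.5(60.75 − 0.25x_V), which gives 0.875x_V = 86.625 ⇒ x_V = 99.
Then x_R = 60.75 − 0.25·99 = 36.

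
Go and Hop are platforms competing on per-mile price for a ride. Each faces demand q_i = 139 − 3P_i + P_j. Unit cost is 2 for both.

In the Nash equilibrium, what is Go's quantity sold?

Go's profit: π = (P_{Go} − 2)(139 − 3P_{Go} + P_{Hop}).
∂π/∂P_{Go} = 145 − 6P_{Go} + P_{Hop} = 0 ⇒ P_{Go} = 145/6 + (1/6)P_{Hop}.
By symmetry P_{Hop} = P_{Go}; substituting into the reaction function, (5/6)P_{Go} = 145/6 and P_{Go} = 29.
q_{Go} = 139 − 3·29 + 29 = 81.

81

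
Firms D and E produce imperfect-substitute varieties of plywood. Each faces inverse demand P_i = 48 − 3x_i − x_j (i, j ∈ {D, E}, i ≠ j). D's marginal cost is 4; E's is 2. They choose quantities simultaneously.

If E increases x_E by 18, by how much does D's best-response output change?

-3

Firm D's profit: π = x_D(48 − 3x_D − x_E) − 4x_D.
∂π/∂x_D = 44 − 6x_D − x_E = 0 ⇒ x_D = 22/3 − (1/6)x_E.
The reaction-function slope is −1/6, so an 18-unit rise in x_E moves x_D by −1/6 × 18 = −3. D's best response falls — the actions are strategic substitutes.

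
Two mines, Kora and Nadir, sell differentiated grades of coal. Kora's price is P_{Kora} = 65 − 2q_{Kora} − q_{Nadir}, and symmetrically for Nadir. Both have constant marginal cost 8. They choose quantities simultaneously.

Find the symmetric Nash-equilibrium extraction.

Mine Kora's profit: π = q_{Kora}(65 − 2q_{Kora} − q_{Nadir}) − 8q_{Kora}.
∂π/∂q_{Kora} = 57 − 4q_{Kora} − q_{Nadir} = 0 ⇒ q_{Kora} = 14.25 − 0.25q_{Nadir}.
The game is symmetric, so in equilibrium q_{Nadir} = q_{Kora}: the reaction function gives 1.25q_{Kora} = 14.25, hence q_{Kora} = 11.4.

11.4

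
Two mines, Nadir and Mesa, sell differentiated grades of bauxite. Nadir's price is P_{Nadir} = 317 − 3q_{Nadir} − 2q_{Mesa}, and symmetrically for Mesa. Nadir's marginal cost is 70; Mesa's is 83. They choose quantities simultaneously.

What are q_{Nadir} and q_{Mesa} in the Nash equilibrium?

Mine Nadir's profit: π = q_{Nadir}(317 − 3q_{Nadir} − 2q_{Mesa}) − 70q_{Nadir}.
∂π/∂q_{Nadir} = 247 − 6q_{Nadir} − 2q_{Mesa} = 0 ⇒ q_{Nadir} = 247/6 − (1/3)q_{Mesa}.
Similarly q_{Mesa} = 39 − (1/3)q_{Nadir}.
Substituting the second reaction function into the first: q_{Nadir} = 247/6 − (1/3)(39 − (1/3)q_{Nadir}), which gives (8/9)q_{Nadir} = 169/6 ⇒ q_{Nadir} = 31.6875.
Then q_{Mesa} = 39 − (1/3)·31.6875 = 28.4375.

31.6875, 28.4375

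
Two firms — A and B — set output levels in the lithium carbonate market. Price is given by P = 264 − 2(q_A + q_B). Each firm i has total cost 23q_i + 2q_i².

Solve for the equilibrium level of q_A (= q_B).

24.1

Firm A's profit: π = q_A(264 − 2(q_A + q_B)) − 23q_A − 2q_A².
∂π/∂q_A = 241 − 8q_A − 2q_B = 0, so q_A = 30.125 − 0.25q_B.
Setting q_A = q_B in the reaction function: q_A = 30.125 − 0.25q_A, so q_A = 30.125 / 1.25 = 24.1.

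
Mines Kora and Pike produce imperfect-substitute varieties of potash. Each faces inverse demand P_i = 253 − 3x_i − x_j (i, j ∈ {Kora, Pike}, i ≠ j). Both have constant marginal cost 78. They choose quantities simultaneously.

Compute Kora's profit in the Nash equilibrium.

1875

Mine Kora's profit: π = x_{Kora}(253 − 3x_{Kora} − x_{Pike}) − 78x_{Kora}.
∂π/∂x_{Kora} = 175 − 6x_{Kora} − x_{Pike} = 0 ⇒ x_{Kora} = 175/6 − (1/6)x_{Pike}.
The game is symmetric, so in equilibrium x_{Pike} = x_{Kora}: the reaction function gives (7/6)x_{Kora} = 175/6, hence x_{Kora} = 25.
P_{Kora} = 253 − 3·25 − 25 = 153.
Profit = (153 − 78)·25 = 1875.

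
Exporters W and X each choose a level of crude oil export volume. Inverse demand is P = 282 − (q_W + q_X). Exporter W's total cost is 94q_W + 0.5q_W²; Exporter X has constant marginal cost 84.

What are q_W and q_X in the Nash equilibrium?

35.6, 81.2

Exporter W's profit: π = q_W(282 − (q_W + q_X)) − 94q_W − 0.5q_W².
∂π/∂q_W = 188 − 3q_W − q_X = 0, so q_W = 188/3 − (1/3)q_X.
For X: ∂π/∂q_X = 198 − 2q_X − q_W = 0 ⇒ q_X = 99 − 0.5q_W.
Solving the two reaction functions simultaneously: (1 − (−1/3)(−0.5))q_W = 188/3 − (1/3)·99, so (5/6)q_W = 89/3 and q_W = 35.6.
Then q_X = 99 − 0.5·35.6 = 81.2.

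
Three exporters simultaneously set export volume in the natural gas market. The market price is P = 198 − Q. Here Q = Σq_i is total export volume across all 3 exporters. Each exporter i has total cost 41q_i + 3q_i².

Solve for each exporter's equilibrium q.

15.7

A representative exporter's profit is π_i = q_i(198 − Q) − 41q_i − 3q_i², with Q = q_i + Σ_{j≠i} q_j.
First-order condition: 157 − 8q_i − Σ_{j≠i} q_j = 0.
Imposing symmetry (q_j = q for all j) turns Σ_{j≠i} q_j into 2q, so 157 = 10q and q = 15.7.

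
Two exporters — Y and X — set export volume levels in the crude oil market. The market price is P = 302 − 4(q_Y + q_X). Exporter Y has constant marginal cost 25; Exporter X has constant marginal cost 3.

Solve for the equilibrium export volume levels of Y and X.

21.25, 26.75

Exporter Y's profit: π = q_Y(302 − 4(q_Y + q_X)) − 25q_Y.
∂π/∂q_Y = 277 − 8q_Y − 4q_X = 0, so q_Y = 34.625 − 0.5q_X.
By the same steps for X: q_X = 37.375 − 0.5q_Y.
Substituting the second reaction function into the first: q_Y = 34.625 − 0.5(37.375 − 0.5q_Y), which gives 0.75q_Y = 15.9375 ⇒ q_Y = 21.25.
Then q_X = 37.375 − 0.5·21.25 = 26.75.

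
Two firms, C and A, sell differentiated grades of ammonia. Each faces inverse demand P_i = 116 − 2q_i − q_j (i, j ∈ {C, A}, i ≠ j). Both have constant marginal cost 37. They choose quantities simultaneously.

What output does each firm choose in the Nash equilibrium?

Firm C's profit: π = q_C(116 − 2q_C − q_A) − 37q_C.
∂π/∂q_C = 79 − 4q_C − q_A = 0 ⇒ q_C = 19.75 − 0.25q_A.
The game is symmetric, so in equilibrium q_A = q_C: the reaction function gives 1.25q_C = 19.75, hence q_C = 15.8.

15.8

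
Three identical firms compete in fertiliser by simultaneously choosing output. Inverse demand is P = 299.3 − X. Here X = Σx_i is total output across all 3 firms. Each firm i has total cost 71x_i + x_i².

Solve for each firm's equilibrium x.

A representative firm's profit is π_i = x_i(299.3 − X) − 71x_i − x_i², with X = x_i + Σ_{j≠i} x_j.
First-order condition: 228.3 − 4x_i − Σ_{j≠i} x_j = 0.
With identical firms, set every x_j = x: then 228.3 − 4x − 2x = 0, i.e. x = 228.3/6 = 38.05.

38.05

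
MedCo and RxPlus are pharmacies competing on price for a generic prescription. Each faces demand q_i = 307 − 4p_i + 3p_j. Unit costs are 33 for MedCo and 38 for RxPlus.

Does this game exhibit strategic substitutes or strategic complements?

MedCo's profit: π = (p_{MedCo} − 33)(307 − 4p_{MedCo} + 3p_{RxPlus}).
∂π/∂p_{MedCo} = 439 − 8p_{MedCo} + 3p_{RxPlus} = 0 ⇒ p_{MedCo} = 54.875 + 0.375p_{RxPlus}.
The best-response slope dp_{MedCo}/dp_{RxPlus} = 0.375 > 0: the reaction function is upward-sloping, so the choices are strategic complements.

strategic complements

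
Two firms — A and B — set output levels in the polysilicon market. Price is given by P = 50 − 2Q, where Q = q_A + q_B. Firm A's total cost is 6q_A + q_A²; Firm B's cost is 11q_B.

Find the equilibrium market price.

25.6

Firm A's profit: π = q_A(50 − 2(q_A + q_B)) − 6q_A − q_A².
∂π/∂q_A = 44 − 6q_A − 2q_B = 0, so q_A = 22/3 − (1/3)q_B.
For B: ∂π/∂q_B = 39 − 4q_B − 2q_A = 0 ⇒ q_B = 9.75 − 0.5q_A.
Solving the two reaction functions simultaneously: (1 − (−1/3)(−0.5))q_A = 22/3 − (1/3)·9.75, so (5/6)q_A = 49/12 and q_A = 4.9.
Then q_B = 9.75 − 0.5·4.9 = 7.3.
Equilibrium price: P = 50 − 2·12.2 = 25.6.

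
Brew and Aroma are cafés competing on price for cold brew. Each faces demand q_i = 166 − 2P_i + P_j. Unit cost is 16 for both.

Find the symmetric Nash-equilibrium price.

66

Brew's profit: π = (P_{Brew} − 16)(166 − 2P_{Brew} + P_{Aroma}).
∂π/∂P_{Brew} = 198 − 4P_{Brew} + P_{Aroma} = 0 ⇒ P_{Brew} = 49.5 + 0.25P_{Aroma}.
By symmetry P_{Aroma} = P_{Brew}; substituting into the reaction function, 0.75P_{Brew} = 49.5 and P_{Brew} = 66.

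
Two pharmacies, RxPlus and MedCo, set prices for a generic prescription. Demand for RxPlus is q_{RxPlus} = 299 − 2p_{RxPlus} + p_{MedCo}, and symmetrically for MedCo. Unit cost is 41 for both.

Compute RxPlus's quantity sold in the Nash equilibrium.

RxPlus's profit: π = (p_{RxPlus} − 41)(299 − 2p_{RxPlus} + p_{MedCo}).
∂π/∂p_{RxPlus} = 381 − 4p_{RxPlus} + p_{MedCo} = 0 ⇒ p_{RxPlus} = 95.25 + 0.25p_{MedCo}.
Setting p_{RxPlus} = p_{MedCo} in the reaction function: p_{RxPlus} = 95.25 + 0.25p_{RxPlus}, so p_{RxPlus} = 95.25 / 0.75 = 127.
q_{RxPlus} = 299 − 2·127 + 127 = 172.

172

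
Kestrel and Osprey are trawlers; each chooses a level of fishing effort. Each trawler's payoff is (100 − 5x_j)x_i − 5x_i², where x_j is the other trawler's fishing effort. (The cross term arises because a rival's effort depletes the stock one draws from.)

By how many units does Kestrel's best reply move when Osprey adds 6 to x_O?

Kestrel's payoff is (100 − 5x_O)x_K − 5x_K².
∂π/∂x_K = 100 − 5x_O − 10x_K = 0, so x_K = 10 − 0.5x_O.
The reaction-function slope is −0.5, so a 6-unit rise in x_O moves x_K by −0.5 × 6 = −3. Kestrel's best response falls — the actions are strategic substitutes.

-3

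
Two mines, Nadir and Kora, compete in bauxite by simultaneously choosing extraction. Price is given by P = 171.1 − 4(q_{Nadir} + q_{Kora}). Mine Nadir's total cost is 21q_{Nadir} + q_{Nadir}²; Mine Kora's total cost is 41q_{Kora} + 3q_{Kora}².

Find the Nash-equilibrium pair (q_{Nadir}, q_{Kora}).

Mine Nadir's profit: π = q_{Nadir}(171.1 − 4(q_{Nadir} + q_{Kora})) − 21q_{Nadir} − q_{Nadir}².
∂π/∂q_{Nadir} = 150.1 − 10q_{Nadir} − 4q_{Kora} = 0, so q_{Nadir} = 15.01 − 0.4q_{Kora}.
For Kora: ∂π/∂q_{Kora} = 130.1 − 14q_{Kora} − 4q_{Nadir} = 0 ⇒ q_{Kora} = 1301/140 − (2/7)q_{Nadir}.
Substituting the second reaction function into the first: q_{Nadir} = 15.01 − 0.4(1301/140 − (2/7)q_{Nadir}), which gives (31/35)q_{Nadir} = 1581/140 ⇒ q_{Nadir} = 12.75.
Then q_{Kora} = 1301/140 − (2/7)·12.75 = 5.65.

12.75, 5.65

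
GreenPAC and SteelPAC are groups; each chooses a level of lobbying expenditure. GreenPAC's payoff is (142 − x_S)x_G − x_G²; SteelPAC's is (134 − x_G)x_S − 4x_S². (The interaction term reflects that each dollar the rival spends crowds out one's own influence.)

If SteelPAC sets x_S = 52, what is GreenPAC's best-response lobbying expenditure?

Expanding GreenPAC's payoff: 142x_G − x_Sx_G − x_G².
∂π/∂x_G = 142 − x_S − 2x_G = 0, so x_G = 71 − 0.5x_S.
At x_S = 52: x_G = 71 − 0.5·52 = 45.

45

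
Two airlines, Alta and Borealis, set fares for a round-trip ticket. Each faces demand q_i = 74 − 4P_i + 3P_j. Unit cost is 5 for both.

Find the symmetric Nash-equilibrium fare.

18.8

Alta's profit: π = (P_{Alta} − 5)(74 − 4P_{Alta} + 3P_{Borealis}).
∂π/∂P_{Alta} = 94 − 8P_{Alta} + 3P_{Borealis} = 0 ⇒ P_{Alta} = 11.75 + 0.375P_{Borealis}.
By symmetry P_{Borealis} = P_{Alta}; substituting into the reaction function, 0.625P_{Alta} = 11.75 and P_{Alta} = 18.8.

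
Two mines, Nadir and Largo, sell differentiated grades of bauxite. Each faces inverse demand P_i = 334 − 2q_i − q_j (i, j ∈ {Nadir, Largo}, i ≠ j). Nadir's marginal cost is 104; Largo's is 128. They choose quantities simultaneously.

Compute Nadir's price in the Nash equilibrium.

Mine Nadir's profit: π = q_{Nadir}(334 − 2q_{Nadir} − q_{Largo}) − 104q_{Nadir}.
∂π/∂q_{Nadir} = 230 − 4q_{Nadir} − q_{Largo} = 0 ⇒ q_{Nadir} = 57.5 − 0.25q_{Largo}.
Similarly q_{Largo} = 51.5 − 0.25q_{Nadir}.
Substituting the second reaction function into the first: q_{Nadir} = 57.5 − 0.25(51.5 − 0.25q_{Nadir}), which gives 0.9375q_{Nadir} = 44.625 ⇒ q_{Nadir} = 47.6.
Then q_{Largo} = 51.5 − 0.25·47.6 = 39.6.
P_{Nadir} = 334 − 2·47.6 − 39.6 = 199.2.

199.2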